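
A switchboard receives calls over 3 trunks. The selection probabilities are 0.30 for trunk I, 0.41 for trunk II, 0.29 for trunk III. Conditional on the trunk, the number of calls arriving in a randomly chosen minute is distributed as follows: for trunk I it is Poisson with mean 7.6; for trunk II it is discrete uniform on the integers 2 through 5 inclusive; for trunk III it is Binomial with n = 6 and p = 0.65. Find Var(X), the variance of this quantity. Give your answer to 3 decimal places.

Per component, I: μ=7.6, E[X²]=65.36; II: μ=3.5, E[X²]=13.5; III: μ=3.9, E[X²]=16.575.
E[X] = 0.3·7.6 + 0.41·3.5 + 0.29·3.9 = 4.846.
E[X²] = 0.3·65.36 + 0.41·13.5 + 0.29·16.575 = 29.9498.
Var(X) = E[X²] − (E[X])² = 29.9498 − 23.4837 = 6.46603.

6.466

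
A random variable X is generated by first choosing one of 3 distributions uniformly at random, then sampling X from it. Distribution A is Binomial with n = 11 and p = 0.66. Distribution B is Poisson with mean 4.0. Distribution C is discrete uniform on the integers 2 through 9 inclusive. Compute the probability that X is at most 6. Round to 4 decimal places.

Conditional on each component, P(X ≤ 6): A: 0.30585; B: 0.889326; C: 0.625.
By total probability, P(X ≤ 6) = 0.333333·0.30585 + 0.333333·0.889326 + 0.333333·0.625 = 0.606725.

0.6067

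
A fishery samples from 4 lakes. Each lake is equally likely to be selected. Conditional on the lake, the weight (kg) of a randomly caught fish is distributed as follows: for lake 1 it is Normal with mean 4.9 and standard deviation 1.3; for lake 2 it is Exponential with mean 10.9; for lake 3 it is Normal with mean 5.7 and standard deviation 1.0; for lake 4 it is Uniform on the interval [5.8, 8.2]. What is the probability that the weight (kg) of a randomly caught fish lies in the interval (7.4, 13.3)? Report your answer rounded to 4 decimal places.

0.1543

Conditional on each lake, P(7.4 < X < 13.3): 1: 0.0272352; 2: 0.211999; 3: 0.0445655; 4: 0.333333.
By total probability, P(7.4 < X < 13.3) = 0.25·0.0272352 + 0.25·0.211999 + 0.25·0.0445655 + 0.25·0.333333 = 0.154283.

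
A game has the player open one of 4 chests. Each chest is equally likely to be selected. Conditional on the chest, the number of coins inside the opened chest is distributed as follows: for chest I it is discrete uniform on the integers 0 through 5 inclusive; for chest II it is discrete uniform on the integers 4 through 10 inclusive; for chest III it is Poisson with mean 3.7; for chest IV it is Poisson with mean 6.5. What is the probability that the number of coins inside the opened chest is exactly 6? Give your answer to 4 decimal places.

0.0971

Conditional on each chest, P(X = 6): I: 0; II: 0.142857; III: 0.0881025; IV: 0.157483.
By total probability, P(X = 6) = 0.25·0 + 0.25·0.142857 + 0.25·0.0881025 + 0.25·0.157483 = 0.0971106.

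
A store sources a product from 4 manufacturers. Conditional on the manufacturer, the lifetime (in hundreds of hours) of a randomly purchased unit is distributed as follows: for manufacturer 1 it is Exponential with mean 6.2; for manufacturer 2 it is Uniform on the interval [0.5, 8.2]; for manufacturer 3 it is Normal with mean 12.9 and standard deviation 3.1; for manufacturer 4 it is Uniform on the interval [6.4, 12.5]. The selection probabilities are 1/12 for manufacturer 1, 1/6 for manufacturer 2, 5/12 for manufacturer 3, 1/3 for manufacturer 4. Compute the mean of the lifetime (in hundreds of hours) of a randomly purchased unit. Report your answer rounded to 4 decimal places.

9.7667

Component means — 1: 6.2; 2: 4.35; 3: 12.9; 4: 9.45.
E[X] = 0.0833333·6.2 + 0.166667·4.35 + 0.416667·12.9 + 0.333333·9.45 = 9.76667.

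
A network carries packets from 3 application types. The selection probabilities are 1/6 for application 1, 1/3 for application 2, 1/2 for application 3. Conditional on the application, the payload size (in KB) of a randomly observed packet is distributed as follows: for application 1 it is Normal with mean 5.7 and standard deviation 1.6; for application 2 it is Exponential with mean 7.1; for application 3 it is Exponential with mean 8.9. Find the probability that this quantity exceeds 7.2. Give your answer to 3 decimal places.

0.373

Conditional on each application, P(X > 7.2): 1: 0.174251; 2: 0.362734; 3: 0.445308.
By total probability, P(X > 7.2) = 0.166667·0.174251 + 0.333333·0.362734 + 0.5·0.445308 = 0.372607.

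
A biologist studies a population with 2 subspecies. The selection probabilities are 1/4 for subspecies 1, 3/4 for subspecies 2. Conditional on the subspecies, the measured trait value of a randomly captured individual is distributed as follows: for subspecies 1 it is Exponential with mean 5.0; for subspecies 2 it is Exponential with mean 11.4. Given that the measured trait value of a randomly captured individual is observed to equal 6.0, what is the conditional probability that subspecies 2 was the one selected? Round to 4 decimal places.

Likelihoods f(6.0 | ·): 1: 0.0602388; 2: 0.0518226.
Posterior ∝ prior × likelihood. Numerator for 2: 0.75·0.0518226 = 0.0388669.
Normalizing constant: 0.25·0.0602388 + 0.75·0.0518226 = 0.0539267.
P(2 | observation) = 0.0388669 / 0.0539267 = 0.720737.

0.7207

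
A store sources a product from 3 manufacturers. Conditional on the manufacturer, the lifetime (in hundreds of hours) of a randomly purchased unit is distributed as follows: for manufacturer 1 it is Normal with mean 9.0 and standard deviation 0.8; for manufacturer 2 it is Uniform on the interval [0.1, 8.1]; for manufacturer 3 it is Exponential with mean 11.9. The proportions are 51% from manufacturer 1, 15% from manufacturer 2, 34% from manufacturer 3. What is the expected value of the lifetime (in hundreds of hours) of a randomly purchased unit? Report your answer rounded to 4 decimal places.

Component means — 1: 9; 2: 4.1; 3: 11.9.
E[X] = 0.51·9 + 0.15·4.1 + 0.34·11.9 = 9.251.

9.2510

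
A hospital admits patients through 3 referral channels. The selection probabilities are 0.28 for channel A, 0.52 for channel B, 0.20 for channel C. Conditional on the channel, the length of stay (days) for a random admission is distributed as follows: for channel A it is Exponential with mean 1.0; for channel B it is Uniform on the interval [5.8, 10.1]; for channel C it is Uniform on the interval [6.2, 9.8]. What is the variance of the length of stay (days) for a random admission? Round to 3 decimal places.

11.074

Per component, A: μ=1, E[X²]=2; B: μ=7.95, E[X²]=64.7433; C: μ=8, E[X²]=65.08.
E[X] = 0.28·1 + 0.52·7.95 + 0.2·8 = 6.014.
E[X²] = 0.28·2 + 0.52·64.7433 + 0.2·65.08 = 47.2425.
Var(X) = E[X²] − (E[X])² = 47.2425 − 36.1682 = 11.0743.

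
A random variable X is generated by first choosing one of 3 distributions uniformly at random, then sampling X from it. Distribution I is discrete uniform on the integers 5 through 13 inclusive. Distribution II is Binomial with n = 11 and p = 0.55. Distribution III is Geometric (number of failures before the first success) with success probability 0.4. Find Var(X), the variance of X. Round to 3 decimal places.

13.897

Per component, I: μ=9, E[X²]=87.6667; II: μ=6.05, E[X²]=39.325; III: μ=1.5, E[X²]=6.
E[X] = 0.333333·9 + 0.333333·6.05 + 0.333333·1.5 = 5.51667.
E[X²] = 0.333333·87.6667 + 0.333333·39.325 + 0.333333·6 = 44.3306.
Var(X) = E[X²] − (E[X])² = 44.3306 − 30.4336 = 13.8969.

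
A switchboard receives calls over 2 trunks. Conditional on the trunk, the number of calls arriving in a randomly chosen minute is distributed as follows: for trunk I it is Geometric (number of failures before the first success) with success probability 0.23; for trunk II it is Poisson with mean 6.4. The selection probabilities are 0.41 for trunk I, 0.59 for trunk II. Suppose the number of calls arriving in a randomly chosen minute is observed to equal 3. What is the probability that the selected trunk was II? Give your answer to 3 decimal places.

Likelihoods P(X=3 | ·): I: 0.105003; II: 0.0725945.
Posterior ∝ prior × likelihood. Numerator for II: 0.59·0.0725945 = 0.0428308.
Normalizing constant: 0.41·0.105003 + 0.59·0.0725945 = 0.0858818.
P(II | observation) = 0.0428308 / 0.0858818 = 0.498718.

0.499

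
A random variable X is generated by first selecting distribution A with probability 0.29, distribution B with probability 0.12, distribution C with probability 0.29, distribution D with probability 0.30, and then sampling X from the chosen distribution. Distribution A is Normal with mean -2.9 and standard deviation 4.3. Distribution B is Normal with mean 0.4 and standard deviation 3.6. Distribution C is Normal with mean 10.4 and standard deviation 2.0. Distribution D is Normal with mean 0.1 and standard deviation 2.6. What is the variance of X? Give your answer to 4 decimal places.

38.8568

Per component, A: μ=-2.9, E[X²]=26.9; B: μ=0.4, E[X²]=13.12; C: μ=10.4, E[X²]=112.16; D: μ=0.1, E[X²]=6.77.
E[X] = 0.29·-2.9 + 0.12·0.4 + 0.29·10.4 + 0.3·0.1 = 2.253.
E[X²] = 0.29·26.9 + 0.12·13.12 + 0.29·112.16 + 0.3·6.77 = 43.9328.
Var(X) = E[X²] − (E[X])² = 43.9328 − 5.07601 = 38.8568.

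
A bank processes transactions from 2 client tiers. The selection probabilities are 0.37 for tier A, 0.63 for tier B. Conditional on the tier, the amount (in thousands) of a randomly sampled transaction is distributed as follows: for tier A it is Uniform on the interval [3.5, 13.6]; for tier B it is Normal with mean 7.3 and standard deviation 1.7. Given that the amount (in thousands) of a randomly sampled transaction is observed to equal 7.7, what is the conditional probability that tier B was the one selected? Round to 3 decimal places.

Likelihoods f(7.7 | ·): A: 0.0990099; B: 0.228265.
Posterior ∝ prior × likelihood. Numerator for B: 0.63·0.228265 = 0.143807.
Normalizing constant: 0.37·0.0990099 + 0.63·0.228265 = 0.180441.
P(B | observation) = 0.143807 / 0.180441 = 0.796977.

0.797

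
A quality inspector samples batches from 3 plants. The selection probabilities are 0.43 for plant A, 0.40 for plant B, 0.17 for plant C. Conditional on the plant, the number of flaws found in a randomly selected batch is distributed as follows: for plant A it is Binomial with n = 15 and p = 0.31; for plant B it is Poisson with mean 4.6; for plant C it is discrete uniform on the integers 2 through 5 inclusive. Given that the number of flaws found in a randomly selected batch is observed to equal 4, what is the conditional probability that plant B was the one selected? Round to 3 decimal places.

Likelihoods P(X=4 | ·): A: 0.212774; B: 0.187528; C: 0.25.
Posterior ∝ prior × likelihood. Numerator for B: 0.4·0.187528 = 0.0750111.
Normalizing constant: 0.43·0.212774 + 0.4·0.187528 + 0.17·0.25 = 0.209004.
P(B | observation) = 0.0750111 / 0.209004 = 0.358898.

0.359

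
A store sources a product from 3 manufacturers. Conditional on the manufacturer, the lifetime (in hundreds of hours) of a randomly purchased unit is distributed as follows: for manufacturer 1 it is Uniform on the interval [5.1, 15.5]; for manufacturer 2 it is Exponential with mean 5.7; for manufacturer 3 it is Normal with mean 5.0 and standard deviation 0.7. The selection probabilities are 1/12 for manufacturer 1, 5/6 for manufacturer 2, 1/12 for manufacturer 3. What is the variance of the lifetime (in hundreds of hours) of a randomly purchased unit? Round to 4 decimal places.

Per component, 1: μ=10.3, E[X²]=115.103; 2: μ=5.7, E[X²]=64.98; 3: μ=5, E[X²]=25.49.
E[X] = 0.0833333·10.3 + 0.833333·5.7 + 0.0833333·5 = 6.025.
E[X²] = 0.0833333·115.103 + 0.833333·64.98 + 0.0833333·25.49 = 65.8661.
Var(X) = E[X²] − (E[X])² = 65.8661 − 36.3006 = 29.5655.

29.5655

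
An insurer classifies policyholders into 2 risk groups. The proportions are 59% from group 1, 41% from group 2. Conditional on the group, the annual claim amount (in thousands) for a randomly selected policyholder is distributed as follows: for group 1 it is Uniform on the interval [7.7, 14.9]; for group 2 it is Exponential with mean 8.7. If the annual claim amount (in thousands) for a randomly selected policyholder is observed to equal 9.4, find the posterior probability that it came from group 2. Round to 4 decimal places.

Likelihoods f(9.4 | ·): 1: 0.138889; 2: 0.039016.
Posterior ∝ prior × likelihood. Numerator for 2: 0.41·0.039016 = 0.0159966.
Normalizing constant: 0.59·0.138889 + 0.41·0.039016 = 0.097941.
P(2 | observation) = 0.0159966 / 0.097941 = 0.163329.

0.1633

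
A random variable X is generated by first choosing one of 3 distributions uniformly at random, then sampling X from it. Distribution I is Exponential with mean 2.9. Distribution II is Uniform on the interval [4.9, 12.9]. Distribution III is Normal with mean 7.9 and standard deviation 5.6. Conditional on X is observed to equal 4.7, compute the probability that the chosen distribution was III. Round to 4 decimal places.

Likelihoods f(4.7 | ·): I: 0.0681939; II: 0; III: 0.0605086.
Posterior ∝ prior × likelihood. Numerator for III: 0.333333·0.0605086 = 0.0201695.
Normalizing constant: 0.333333·0.0681939 + 0.333333·0 + 0.333333·0.0605086 = 0.0429008.
P(III | observation) = 0.0201695 / 0.0429008 = 0.470143.

0.4701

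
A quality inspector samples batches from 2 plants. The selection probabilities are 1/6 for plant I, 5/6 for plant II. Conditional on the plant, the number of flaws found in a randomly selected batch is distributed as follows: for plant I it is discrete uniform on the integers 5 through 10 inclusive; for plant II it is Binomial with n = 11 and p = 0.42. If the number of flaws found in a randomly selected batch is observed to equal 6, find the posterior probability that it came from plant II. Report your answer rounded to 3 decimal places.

0.833

Likelihoods P(X=6 | ·): I: 0.166667; II: 0.166448.
Posterior ∝ prior × likelihood. Numerator for II: 0.833333·0.166448 = 0.138706.
Normalizing constant: 0.166667·0.166667 + 0.833333·0.166448 = 0.166484.
P(II | observation) = 0.138706 / 0.166484 = 0.833151.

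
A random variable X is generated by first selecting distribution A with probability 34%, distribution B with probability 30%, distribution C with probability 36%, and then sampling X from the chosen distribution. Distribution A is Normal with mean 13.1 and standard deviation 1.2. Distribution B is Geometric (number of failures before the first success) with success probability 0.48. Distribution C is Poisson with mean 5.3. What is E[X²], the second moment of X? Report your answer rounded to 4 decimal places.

For each component E[X²] = Var + (mean)², giving A: 173.05; B: 3.43056; C: 33.39.
Overall E[X²] = 0.34·173.05 + 0.3·3.43056 + 0.36·33.39 = 71.8866.

71.8866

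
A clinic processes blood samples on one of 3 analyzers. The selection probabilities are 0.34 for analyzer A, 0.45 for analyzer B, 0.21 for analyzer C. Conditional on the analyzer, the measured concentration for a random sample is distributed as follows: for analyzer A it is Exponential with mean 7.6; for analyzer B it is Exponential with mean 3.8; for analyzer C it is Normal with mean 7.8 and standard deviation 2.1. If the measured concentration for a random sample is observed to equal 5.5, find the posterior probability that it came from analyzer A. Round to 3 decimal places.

Likelihoods f(5.5 | ·): A: 0.0638108; B: 0.0618917; C: 0.104283.
Posterior ∝ prior × likelihood. Numerator for A: 0.34·0.0638108 = 0.0216957.
Normalizing constant: 0.34·0.0638108 + 0.45·0.0618917 + 0.21·0.104283 = 0.0714463.
P(A | observation) = 0.0216957 / 0.0714463 = 0.303664.

0.304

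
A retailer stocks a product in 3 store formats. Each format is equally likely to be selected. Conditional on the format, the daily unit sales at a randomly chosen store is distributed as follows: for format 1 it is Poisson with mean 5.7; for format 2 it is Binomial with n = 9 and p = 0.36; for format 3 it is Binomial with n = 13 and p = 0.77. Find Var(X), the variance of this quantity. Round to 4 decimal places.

Per component, 1: μ=5.7, E[X²]=38.19; 2: μ=3.24, E[X²]=12.5712; 3: μ=10.01, E[X²]=102.502.
E[X] = 0.333333·5.7 + 0.333333·3.24 + 0.333333·10.01 = 6.31667.
E[X²] = 0.333333·38.19 + 0.333333·12.5712 + 0.333333·102.502 = 51.0879.
Var(X) = E[X²] − (E[X])² = 51.0879 − 39.9003 = 11.1876.

11.1876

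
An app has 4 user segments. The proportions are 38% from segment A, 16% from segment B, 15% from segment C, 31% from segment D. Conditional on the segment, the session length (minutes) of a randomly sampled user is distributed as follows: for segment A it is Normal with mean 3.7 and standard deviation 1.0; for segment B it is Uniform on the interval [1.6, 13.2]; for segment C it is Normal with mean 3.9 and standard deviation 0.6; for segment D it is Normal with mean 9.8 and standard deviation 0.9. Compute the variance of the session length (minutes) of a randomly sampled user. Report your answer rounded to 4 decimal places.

Per component, A: μ=3.7, E[X²]=14.69; B: μ=7.4, E[X²]=65.9733; C: μ=3.9, E[X²]=15.57; D: μ=9.8, E[X²]=96.85.
E[X] = 0.38·3.7 + 0.16·7.4 + 0.15·3.9 + 0.31·9.8 = 6.213.
E[X²] = 0.38·14.69 + 0.16·65.9733 + 0.15·15.57 + 0.31·96.85 = 48.4969.
Var(X) = E[X²] − (E[X])² = 48.4969 − 38.6014 = 9.89556.

9.8956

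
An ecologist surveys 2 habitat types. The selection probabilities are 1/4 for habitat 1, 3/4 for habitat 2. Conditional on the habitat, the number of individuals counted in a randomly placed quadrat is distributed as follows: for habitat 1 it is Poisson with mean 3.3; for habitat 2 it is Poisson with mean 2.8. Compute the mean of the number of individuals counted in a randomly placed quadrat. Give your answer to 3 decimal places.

2.925

Component means — 1: 3.3; 2: 2.8.
E[X] = 0.25·3.3 + 0.75·2.8 = 2.925.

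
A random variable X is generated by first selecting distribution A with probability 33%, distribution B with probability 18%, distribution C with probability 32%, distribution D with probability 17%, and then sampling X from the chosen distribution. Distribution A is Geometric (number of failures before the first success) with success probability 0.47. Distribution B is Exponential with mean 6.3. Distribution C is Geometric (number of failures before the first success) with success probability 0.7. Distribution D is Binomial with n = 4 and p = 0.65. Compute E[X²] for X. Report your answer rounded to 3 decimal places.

For each component E[X²] = Var + (mean)², giving A: 3.67089; B: 79.38; C: 0.795918; D: 7.67.
Overall E[X²] = 0.33·3.67089 + 0.18·79.38 + 0.32·0.795918 + 0.17·7.67 = 17.0584.

17.058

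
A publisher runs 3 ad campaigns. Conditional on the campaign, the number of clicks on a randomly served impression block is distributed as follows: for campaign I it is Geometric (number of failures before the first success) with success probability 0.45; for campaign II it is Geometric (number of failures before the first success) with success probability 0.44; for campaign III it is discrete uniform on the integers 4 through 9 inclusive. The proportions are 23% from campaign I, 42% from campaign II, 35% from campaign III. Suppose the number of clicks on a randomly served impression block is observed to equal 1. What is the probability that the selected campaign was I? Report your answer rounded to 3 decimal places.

Likelihoods P(X=1 | ·): I: 0.2475; II: 0.2464; III: 0.
Posterior ∝ prior × likelihood. Numerator for I: 0.23·0.2475 = 0.056925.
Normalizing constant: 0.23·0.2475 + 0.42·0.2464 + 0.35·0 = 0.160413.
P(I | observation) = 0.056925 / 0.160413 = 0.354865.

0.355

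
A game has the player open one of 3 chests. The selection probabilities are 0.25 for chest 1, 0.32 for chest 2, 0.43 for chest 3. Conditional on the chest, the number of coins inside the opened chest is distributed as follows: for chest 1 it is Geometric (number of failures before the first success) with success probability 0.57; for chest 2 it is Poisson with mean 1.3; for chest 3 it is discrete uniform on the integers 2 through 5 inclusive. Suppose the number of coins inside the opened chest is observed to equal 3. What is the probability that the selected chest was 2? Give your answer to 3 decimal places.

0.212

Likelihoods P(X=3 | ·): 1: 0.045319; 2: 0.0997921; 3: 0.25.
Posterior ∝ prior × likelihood. Numerator for 2: 0.32·0.0997921 = 0.0319335.
Normalizing constant: 0.25·0.045319 + 0.32·0.0997921 + 0.43·0.25 = 0.150763.
P(2 | observation) = 0.0319335 / 0.150763 = 0.211812.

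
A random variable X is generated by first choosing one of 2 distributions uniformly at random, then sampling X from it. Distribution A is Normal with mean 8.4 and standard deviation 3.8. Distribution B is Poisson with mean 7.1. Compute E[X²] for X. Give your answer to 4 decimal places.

71.2550

For each component E[X²] = Var + (mean)², giving A: 85; B: 57.51.
Overall E[X²] = 0.5·85 + 0.5·57.51 = 71.255.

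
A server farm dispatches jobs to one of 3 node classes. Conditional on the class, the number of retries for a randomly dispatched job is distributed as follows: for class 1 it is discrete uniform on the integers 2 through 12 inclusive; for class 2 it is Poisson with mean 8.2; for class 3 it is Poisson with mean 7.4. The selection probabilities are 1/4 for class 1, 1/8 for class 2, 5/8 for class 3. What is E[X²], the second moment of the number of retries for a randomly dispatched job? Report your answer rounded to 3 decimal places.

For each component E[X²] = Var + (mean)², giving 1: 59; 2: 75.44; 3: 62.16.
Overall E[X²] = 0.25·59 + 0.125·75.44 + 0.625·62.16 = 63.03.

63.030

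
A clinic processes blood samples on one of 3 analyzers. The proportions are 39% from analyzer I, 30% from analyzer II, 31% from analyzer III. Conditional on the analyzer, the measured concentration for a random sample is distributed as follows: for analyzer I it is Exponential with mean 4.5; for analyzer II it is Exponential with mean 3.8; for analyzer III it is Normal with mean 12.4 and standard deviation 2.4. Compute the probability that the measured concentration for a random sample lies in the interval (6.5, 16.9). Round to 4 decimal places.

Conditional on each analyzer, P(6.5 < X < 16.9): I: 0.21249; II: 0.169061; III: 0.962624.
By total probability, P(6.5 < X < 16.9) = 0.39·0.21249 + 0.3·0.169061 + 0.31·0.962624 = 0.432003.

0.4320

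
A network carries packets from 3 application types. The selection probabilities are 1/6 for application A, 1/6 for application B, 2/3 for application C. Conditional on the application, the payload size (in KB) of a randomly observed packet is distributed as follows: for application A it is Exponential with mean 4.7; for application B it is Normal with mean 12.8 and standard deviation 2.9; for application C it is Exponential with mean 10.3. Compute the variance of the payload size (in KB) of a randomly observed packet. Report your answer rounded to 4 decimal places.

Per component, A: μ=4.7, E[X²]=44.18; B: μ=12.8, E[X²]=172.25; C: μ=10.3, E[X²]=212.18.
E[X] = 0.166667·4.7 + 0.166667·12.8 + 0.666667·10.3 = 9.78333.
E[X²] = 0.166667·44.18 + 0.166667·172.25 + 0.666667·212.18 = 177.525.
Var(X) = E[X²] − (E[X])² = 177.525 − 95.7136 = 81.8114.

81.8114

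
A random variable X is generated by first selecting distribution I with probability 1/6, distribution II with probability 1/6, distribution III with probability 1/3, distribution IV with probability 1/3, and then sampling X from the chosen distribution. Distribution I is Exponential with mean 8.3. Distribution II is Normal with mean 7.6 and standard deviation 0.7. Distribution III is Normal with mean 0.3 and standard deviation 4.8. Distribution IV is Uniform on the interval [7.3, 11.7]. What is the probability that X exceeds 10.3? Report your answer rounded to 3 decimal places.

Conditional on each component, P(X > 10.3): I: 0.289105; II: 5.73601e-05; III: 0.0186104; IV: 0.318182.
By total probability, P(X > 10.3) = 0.166667·0.289105 + 0.166667·5.73601e-05 + 0.333333·0.0186104 + 0.333333·0.318182 = 0.160458.

0.160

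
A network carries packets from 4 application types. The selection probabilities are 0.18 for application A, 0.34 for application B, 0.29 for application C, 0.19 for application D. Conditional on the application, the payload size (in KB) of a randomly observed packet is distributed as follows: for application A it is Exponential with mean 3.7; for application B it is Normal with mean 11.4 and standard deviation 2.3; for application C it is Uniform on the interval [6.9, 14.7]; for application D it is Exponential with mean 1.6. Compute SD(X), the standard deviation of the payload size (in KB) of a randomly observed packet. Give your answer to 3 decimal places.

Per component, A: μ=3.7, E[X²]=27.38; B: μ=11.4, E[X²]=135.25; C: μ=10.8, E[X²]=121.71; D: μ=1.6, E[X²]=5.12.
E[X] = 0.18·3.7 + 0.34·11.4 + 0.29·10.8 + 0.19·1.6 = 7.978.
E[X²] = 0.18·27.38 + 0.34·135.25 + 0.29·121.71 + 0.19·5.12 = 87.1821.
Var(X) = E[X²] − (E[X])² = 87.1821 − 63.6485 = 23.5336.
SD(X) = √23.5336 = 4.85115.

4.851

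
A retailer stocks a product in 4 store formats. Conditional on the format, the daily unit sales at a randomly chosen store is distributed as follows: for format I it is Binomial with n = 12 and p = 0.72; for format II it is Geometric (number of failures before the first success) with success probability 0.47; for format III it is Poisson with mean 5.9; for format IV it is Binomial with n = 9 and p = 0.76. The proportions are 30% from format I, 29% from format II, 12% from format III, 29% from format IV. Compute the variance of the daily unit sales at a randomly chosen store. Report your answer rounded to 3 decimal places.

11.635

Per component, I: μ=8.64, E[X²]=77.0688; II: μ=1.12766, E[X²]=3.67089; III: μ=5.9, E[X²]=40.71; IV: μ=6.84, E[X²]=48.4272.
E[X] = 0.3·8.64 + 0.29·1.12766 + 0.12·5.9 + 0.29·6.84 = 5.61062.
E[X²] = 0.3·77.0688 + 0.29·3.67089 + 0.12·40.71 + 0.29·48.4272 = 43.1143.
Var(X) = E[X²] − (E[X])² = 43.1143 − 31.4791 = 11.6352.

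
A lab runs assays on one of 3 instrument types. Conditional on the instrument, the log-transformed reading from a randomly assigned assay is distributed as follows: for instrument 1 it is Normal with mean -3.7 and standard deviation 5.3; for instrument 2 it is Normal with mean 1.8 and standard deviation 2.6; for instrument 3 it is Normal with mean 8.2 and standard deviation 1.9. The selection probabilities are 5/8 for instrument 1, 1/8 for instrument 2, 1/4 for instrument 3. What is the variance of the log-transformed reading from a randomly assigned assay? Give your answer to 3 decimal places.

Per component, 1: μ=-3.7, E[X²]=41.78; 2: μ=1.8, E[X²]=10; 3: μ=8.2, E[X²]=70.85.
E[X] = 0.625·-3.7 + 0.125·1.8 + 0.25·8.2 = -0.0375.
E[X²] = 0.625·41.78 + 0.125·10 + 0.25·70.85 = 45.075.
Var(X) = E[X²] − (E[X])² = 45.075 − 0.00140625 = 45.0736.

45.074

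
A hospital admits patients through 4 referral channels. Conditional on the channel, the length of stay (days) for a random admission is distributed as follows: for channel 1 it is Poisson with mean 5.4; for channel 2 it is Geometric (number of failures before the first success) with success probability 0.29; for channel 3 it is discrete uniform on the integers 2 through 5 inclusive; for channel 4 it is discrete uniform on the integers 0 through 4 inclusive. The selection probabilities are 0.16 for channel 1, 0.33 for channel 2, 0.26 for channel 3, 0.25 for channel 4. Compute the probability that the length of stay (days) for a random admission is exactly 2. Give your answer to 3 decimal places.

Conditional on each channel, P(X = 2): 1: 0.0658518; 2: 0.146189; 3: 0.25; 4: 0.2.
By total probability, P(X = 2) = 0.16·0.0658518 + 0.33·0.146189 + 0.26·0.25 + 0.25·0.2 = 0.173779.

0.174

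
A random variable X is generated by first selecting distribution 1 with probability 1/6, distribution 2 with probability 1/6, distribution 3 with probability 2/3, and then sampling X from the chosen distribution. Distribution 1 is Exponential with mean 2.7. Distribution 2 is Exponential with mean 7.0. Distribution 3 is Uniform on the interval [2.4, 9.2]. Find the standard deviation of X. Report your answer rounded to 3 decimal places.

3.700

Per component, 1: μ=2.7, E[X²]=14.58; 2: μ=7, E[X²]=98; 3: μ=5.8, E[X²]=37.4933.
E[X] = 0.166667·2.7 + 0.166667·7 + 0.666667·5.8 = 5.48333.
E[X²] = 0.166667·14.58 + 0.166667·98 + 0.666667·37.4933 = 43.7589.
Var(X) = E[X²] − (E[X])² = 43.7589 − 30.0669 = 13.6919.
SD(X) = √13.6919 = 3.70026.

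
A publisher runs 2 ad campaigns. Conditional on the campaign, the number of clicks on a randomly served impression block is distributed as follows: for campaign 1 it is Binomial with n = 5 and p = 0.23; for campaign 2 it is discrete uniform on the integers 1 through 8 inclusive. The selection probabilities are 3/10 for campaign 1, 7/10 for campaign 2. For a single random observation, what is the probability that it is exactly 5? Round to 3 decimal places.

0.088

Conditional on each campaign, P(X = 5): 1: 0.000643634; 2: 0.125.
By total probability, P(X = 5) = 0.3·0.000643634 + 0.7·0.125 = 0.0876931.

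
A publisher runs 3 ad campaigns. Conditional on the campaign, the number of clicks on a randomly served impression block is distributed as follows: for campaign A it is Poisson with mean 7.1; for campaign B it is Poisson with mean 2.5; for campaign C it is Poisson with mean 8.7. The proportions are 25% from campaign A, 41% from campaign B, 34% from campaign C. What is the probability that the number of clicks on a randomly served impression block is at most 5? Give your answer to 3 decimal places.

0.511

Conditional on each campaign, P(X ≤ 5): A: 0.288119; B: 0.957979; C: 0.13516.
By total probability, P(X ≤ 5) = 0.25·0.288119 + 0.41·0.957979 + 0.34·0.13516 = 0.510756.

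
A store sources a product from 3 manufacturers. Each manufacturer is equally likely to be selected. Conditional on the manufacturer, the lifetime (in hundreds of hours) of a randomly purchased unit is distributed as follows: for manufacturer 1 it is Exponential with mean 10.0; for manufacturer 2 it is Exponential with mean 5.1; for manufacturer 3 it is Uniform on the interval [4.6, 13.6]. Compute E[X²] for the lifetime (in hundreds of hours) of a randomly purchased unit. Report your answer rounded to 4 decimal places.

113.8600

For each component E[X²] = Var + (mean)², giving 1: 200; 2: 52.02; 3: 89.56.
Overall E[X²] = 0.333333·200 + 0.333333·52.02 + 0.333333·89.56 = 113.86.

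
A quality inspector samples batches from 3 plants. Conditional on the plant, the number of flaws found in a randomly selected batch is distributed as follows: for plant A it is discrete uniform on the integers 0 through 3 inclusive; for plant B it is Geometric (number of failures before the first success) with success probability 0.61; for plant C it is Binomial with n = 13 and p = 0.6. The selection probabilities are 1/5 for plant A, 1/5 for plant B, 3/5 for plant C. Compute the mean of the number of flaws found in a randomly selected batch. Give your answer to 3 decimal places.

5.108

Component means — A: 1.5; B: 0.639344; C: 7.8.
E[X] = 0.2·1.5 + 0.2·0.639344 + 0.6·7.8 = 5.10787.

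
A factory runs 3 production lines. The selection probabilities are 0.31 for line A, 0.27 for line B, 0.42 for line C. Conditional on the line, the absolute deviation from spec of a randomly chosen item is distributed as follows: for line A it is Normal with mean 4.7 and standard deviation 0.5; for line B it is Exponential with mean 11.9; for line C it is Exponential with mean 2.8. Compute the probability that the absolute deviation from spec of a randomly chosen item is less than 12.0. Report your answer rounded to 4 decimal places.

Conditional on each line, P(X < 12.0): A: 1; B: 0.635199; C: 0.986236.
By total probability, P(X < 12.0) = 0.31·1 + 0.27·0.635199 + 0.42·0.986236 = 0.895723.

0.8957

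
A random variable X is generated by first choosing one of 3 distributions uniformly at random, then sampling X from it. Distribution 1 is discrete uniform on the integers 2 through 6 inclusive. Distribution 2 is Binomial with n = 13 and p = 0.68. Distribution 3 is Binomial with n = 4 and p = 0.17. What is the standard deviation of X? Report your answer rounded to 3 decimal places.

3.609

Per component, 1: μ=4, E[X²]=18; 2: μ=8.84, E[X²]=80.9744; 3: μ=0.68, E[X²]=1.0268.
E[X] = 0.333333·4 + 0.333333·8.84 + 0.333333·0.68 = 4.50667.
E[X²] = 0.333333·18 + 0.333333·80.9744 + 0.333333·1.0268 = 33.3337.
Var(X) = E[X²] − (E[X])² = 33.3337 − 20.31 = 13.0237.
SD(X) = √13.0237 = 3.60883.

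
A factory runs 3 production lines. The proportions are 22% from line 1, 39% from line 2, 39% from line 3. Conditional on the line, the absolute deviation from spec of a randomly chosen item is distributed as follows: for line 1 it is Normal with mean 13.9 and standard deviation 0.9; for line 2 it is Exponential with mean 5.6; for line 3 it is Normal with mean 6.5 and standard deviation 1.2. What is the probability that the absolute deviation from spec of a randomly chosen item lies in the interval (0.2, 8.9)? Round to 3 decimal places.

0.678

Conditional on each line, P(0.2 < X < 8.9): 1: 1.38365e-08; 2: 0.760845; 3: 0.97725.
By total probability, P(0.2 < X < 8.9) = 0.22·1.38365e-08 + 0.39·0.760845 + 0.39·0.97725 = 0.677857.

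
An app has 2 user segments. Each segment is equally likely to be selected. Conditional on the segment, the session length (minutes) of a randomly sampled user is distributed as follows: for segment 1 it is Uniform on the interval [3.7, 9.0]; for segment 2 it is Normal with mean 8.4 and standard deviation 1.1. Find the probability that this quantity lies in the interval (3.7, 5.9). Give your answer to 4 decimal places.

Conditional on each segment, P(3.7 < X < 5.9): 1: 0.415094; 2: 0.0115117.
By total probability, P(3.7 < X < 5.9) = 0.5·0.415094 + 0.5·0.0115117 = 0.213303.

0.2133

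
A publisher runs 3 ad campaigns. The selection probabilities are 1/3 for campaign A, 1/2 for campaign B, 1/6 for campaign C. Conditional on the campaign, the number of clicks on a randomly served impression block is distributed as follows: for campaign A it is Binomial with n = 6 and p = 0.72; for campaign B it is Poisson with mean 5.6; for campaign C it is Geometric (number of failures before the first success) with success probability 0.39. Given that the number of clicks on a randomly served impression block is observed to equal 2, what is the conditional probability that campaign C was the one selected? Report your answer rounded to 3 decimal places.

Likelihoods P(X=2 | ·): A: 0.0477957; B: 0.0579825; C: 0.145119.
Posterior ∝ prior × likelihood. Numerator for C: 0.166667·0.145119 = 0.0241865.
Normalizing constant: 0.333333·0.0477957 + 0.5·0.0579825 + 0.166667·0.145119 = 0.0691096.
P(C | observation) = 0.0241865 / 0.0691096 = 0.349973.

0.350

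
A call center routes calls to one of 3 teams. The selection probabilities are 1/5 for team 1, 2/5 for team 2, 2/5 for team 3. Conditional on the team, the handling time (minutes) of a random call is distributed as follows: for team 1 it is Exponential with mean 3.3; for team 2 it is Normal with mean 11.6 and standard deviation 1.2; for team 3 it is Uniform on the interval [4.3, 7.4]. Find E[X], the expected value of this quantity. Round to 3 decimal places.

Component means — 1: 3.3; 2: 11.6; 3: 5.85.
E[X] = 0.2·3.3 + 0.4·11.6 + 0.4·5.85 = 7.64.

7.640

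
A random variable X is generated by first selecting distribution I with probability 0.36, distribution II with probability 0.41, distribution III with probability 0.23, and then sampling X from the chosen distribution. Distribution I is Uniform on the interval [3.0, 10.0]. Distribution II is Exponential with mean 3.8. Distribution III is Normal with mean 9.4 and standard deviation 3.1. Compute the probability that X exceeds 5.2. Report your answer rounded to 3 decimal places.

0.561

Conditional on each component, P(X > 5.2): I: 0.685714; II: 0.254508; III: 0.912266.
By total probability, P(X > 5.2) = 0.36·0.685714 + 0.41·0.254508 + 0.23·0.912266 = 0.561027.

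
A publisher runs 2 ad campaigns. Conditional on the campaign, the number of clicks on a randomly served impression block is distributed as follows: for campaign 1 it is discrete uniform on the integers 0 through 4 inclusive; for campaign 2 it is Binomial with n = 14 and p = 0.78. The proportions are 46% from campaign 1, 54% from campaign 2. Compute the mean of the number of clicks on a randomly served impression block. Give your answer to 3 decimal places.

6.817

Component means — 1: 2; 2: 10.92.
E[X] = 0.46·2 + 0.54·10.92 = 6.8168.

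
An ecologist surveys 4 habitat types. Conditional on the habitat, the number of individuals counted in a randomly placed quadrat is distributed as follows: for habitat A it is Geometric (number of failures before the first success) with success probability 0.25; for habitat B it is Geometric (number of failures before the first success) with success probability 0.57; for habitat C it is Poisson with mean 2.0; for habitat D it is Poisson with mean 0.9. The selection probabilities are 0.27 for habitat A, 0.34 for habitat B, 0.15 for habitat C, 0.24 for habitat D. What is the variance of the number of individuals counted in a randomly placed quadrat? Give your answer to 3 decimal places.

Per component, A: μ=3, E[X²]=21; B: μ=0.754386, E[X²]=1.89258; C: μ=2, E[X²]=6; D: μ=0.9, E[X²]=1.71.
E[X] = 0.27·3 + 0.34·0.754386 + 0.15·2 + 0.24·0.9 = 1.58249.
E[X²] = 0.27·21 + 0.34·1.89258 + 0.15·6 + 0.24·1.71 = 7.62388.
Var(X) = E[X²] − (E[X])² = 7.62388 − 2.50428 = 5.1196.

5.120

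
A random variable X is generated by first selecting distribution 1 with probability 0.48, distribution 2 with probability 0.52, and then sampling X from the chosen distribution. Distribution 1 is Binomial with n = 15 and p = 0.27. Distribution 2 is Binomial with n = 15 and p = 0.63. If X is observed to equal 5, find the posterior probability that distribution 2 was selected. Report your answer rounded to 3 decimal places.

0.077

Likelihoods P(X=5 | ·): 1: 0.185184; 2: 0.014331.
Posterior ∝ prior × likelihood. Numerator for 2: 0.52·0.014331 = 0.0074521.
Normalizing constant: 0.48·0.185184 + 0.52·0.014331 = 0.0963403.
P(2 | observation) = 0.0074521 / 0.0963403 = 0.0773519.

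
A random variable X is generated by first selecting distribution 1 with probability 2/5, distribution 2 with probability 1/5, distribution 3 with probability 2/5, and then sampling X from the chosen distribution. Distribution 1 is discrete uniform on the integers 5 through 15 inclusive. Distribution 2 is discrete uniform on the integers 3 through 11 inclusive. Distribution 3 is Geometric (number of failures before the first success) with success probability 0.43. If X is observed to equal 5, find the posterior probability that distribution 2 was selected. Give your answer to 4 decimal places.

Likelihoods P(X=5 | ·): 1: 0.0909091; 2: 0.111111; 3: 0.0258728.
Posterior ∝ prior × likelihood. Numerator for 2: 0.2·0.111111 = 0.0222222.
Normalizing constant: 0.4·0.0909091 + 0.2·0.111111 + 0.4·0.0258728 = 0.068935.
P(2 | observation) = 0.0222222 / 0.068935 = 0.322365.

0.3224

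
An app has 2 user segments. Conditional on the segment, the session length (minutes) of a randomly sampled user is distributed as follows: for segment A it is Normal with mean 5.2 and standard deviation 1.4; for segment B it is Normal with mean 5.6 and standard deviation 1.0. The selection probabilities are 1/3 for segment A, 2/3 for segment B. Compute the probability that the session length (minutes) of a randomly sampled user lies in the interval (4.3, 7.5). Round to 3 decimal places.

Conditional on each segment, P(4.3 < X < 7.5): A: 0.689635; B: 0.874483.
By total probability, P(4.3 < X < 7.5) = 0.333333·0.689635 + 0.666667·0.874483 = 0.812867.

0.813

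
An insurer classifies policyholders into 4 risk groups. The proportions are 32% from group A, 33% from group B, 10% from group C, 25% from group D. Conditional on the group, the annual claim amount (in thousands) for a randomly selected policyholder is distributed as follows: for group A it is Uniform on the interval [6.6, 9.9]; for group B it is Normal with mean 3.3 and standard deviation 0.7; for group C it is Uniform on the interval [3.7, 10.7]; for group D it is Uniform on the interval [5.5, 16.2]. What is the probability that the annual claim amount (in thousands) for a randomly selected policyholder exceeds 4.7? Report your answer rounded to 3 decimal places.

Conditional on each group, P(X > 4.7): A: 1; B: 0.0227501; C: 0.857143; D: 1.
By total probability, P(X > 4.7) = 0.32·1 + 0.33·0.0227501 + 0.1·0.857143 + 0.25·1 = 0.663222.

0.663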